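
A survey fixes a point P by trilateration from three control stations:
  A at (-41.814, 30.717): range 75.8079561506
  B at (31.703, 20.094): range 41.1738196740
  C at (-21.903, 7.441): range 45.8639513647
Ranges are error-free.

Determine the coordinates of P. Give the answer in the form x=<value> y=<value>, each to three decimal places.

x=16.219 y=-18.058

eq1: (x + 41.814)² + (y − 30.717)² = 75.8079561506²
eq2: (x − 31.703)² + (y − 20.094)² = 41.1738196740²
eq3: (x + 21.903)² + (y − 7.441)² = 45.8639513647²
eq1−eq3, eq1−eq2 (x²,y² cancel):
  39.822·x − 46.552·y = 1486.509386
  147.034·x − 21.246·y = 2768.467149
det = 39.822·-21.246 − -46.552·147.034 = 5998.668556
x = (1486.509386·-21.246 − -46.552·2768.467149) / 5998.668556 = 16.219483
y = (39.822·2768.467149 − 1486.509386·147.034) / 5998.668556 = -18.057594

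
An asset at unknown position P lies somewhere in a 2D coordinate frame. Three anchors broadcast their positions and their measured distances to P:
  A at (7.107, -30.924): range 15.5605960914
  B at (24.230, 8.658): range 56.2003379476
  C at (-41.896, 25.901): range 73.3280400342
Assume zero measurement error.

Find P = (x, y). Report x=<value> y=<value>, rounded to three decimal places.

eq1: (x − 7.107)² + (y + 30.924)² = 15.5605960914²
eq2: (x − 24.230)² + (y − 8.658)² = 56.2003379476²
eq3: (x + 41.896)² + (y − 25.901)² = 73.3280400342²
eq3−eq1, eq3−eq2 (x²,y² cancel):
  98.006·x − 113.650·y = 3715.535913
  132.252·x − 34.486·y = 454.440717
det = 98.006·-34.486 − -113.650·132.252 = 11650.604884
x = (3715.535913·-34.486 − -113.650·454.440717) / 11650.604884 = -6.565048
y = (98.006·454.440717 − 3715.535913·132.252) / 11650.604884 = -38.354158

x=-6.565 y=-38.354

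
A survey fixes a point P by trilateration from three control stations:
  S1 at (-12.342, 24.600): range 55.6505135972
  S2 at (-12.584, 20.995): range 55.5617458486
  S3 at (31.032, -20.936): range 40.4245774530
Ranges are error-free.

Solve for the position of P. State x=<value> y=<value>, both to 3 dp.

eq1: (x + 12.342)² + (y − 24.600)² = 55.6505135972²
eq2: (x + 12.584)² + (y − 20.995)² = 55.5617458486²
eq3: (x − 31.032)² + (y + 20.936)² = 40.4245774530²
eq3−eq1, eq3−eq2 (x²,y² cancel):
  -86.748·x + 91.072·y = -2106.649357
  -87.232·x + 83.862·y = -2255.115178
det = -86.748·83.862 − 91.072·-87.232 = 669.531928
x = (-2106.649357·83.862 − 91.072·-2255.115178) / 669.531928 = 42.880735
y = (-86.748·-2255.115178 − -2106.649357·-87.232) / 669.531928 = 17.713113

x=42.881 y=17.713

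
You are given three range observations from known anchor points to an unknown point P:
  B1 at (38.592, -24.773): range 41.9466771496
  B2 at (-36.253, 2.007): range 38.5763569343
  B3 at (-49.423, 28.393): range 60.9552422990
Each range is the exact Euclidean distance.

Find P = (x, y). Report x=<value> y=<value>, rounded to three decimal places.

eq1: (x − 38.592)² + (y + 24.773)² = 41.9466771496²
eq2: (x + 36.253)² + (y − 2.007)² = 38.5763569343²
eq3: (x + 49.423)² + (y − 28.393)² = 60.9552422990²
eq1−eq3, eq1−eq2 (x²,y² cancel):
  -176.030·x + 106.332·y = -810.266455
  -149.690·x + 53.560·y = -513.347525
det = -176.030·53.560 − 106.332·-149.690 = 6488.670280
x = (-810.266455·53.560 − 106.332·-513.347525) / 6488.670280 = 1.724143
y = (-176.030·-513.347525 − -810.266455·-149.690) / 6488.670280 = -4.765880

x=1.724 y=-4.766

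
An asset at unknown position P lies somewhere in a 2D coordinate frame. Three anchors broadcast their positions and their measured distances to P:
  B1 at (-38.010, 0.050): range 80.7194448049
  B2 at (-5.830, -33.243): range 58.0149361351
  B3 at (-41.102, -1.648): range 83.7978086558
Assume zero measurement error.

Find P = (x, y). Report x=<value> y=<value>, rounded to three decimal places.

x=42.696 y=-1.447

eq1: (x + 38.010)² + (y − 0.050)² = 80.7194448049²
eq2: (x + 5.830)² + (y + 33.243)² = 58.0149361351²
eq3: (x + 41.102)² + (y + 1.648)² = 83.7978086558²
eq3−eq2, eq3−eq1 (x²,y² cancel):
  70.544·x − 63.190·y = 3103.335562
  6.184·x + 3.396·y = 259.116258
det = 70.544·3.396 − -63.190·6.184 = 630.334384
x = (3103.335562·3.396 − -63.190·259.116258) / 630.334384 = 42.695567
y = (70.544·259.116258 − 3103.335562·6.184) / 630.334384 = -1.446740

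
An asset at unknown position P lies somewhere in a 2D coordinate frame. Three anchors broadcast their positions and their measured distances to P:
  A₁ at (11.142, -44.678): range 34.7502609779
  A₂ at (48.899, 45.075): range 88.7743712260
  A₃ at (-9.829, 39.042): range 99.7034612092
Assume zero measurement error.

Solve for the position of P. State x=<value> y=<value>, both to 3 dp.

x=45.877 y=-43.648

eq1: (x − 11.142)² + (y + 44.678)² = 34.7502609779²
eq2: (x − 48.899)² + (y − 45.075)² = 88.7743712260²
eq3: (x + 9.829)² + (y − 39.042)² = 99.7034612092²
eq3−eq1, eq3−eq2 (x²,y² cancel):
  41.942·x − 167.440·y = 9232.580382
  117.456·x + 12.066·y = 4861.872012
det = 41.942·12.066 − -167.440·117.456 = 20172.904812
x = (9232.580382·12.066 − -167.440·4861.872012) / 20172.904812 = 45.876991
y = (41.942·4861.872012 − 9232.580382·117.456) / 20172.904812 = -43.647920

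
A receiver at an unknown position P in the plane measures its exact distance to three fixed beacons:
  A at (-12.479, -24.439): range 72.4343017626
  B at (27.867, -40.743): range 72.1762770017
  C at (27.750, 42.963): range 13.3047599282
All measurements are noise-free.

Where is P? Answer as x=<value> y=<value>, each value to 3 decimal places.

eq1: (x + 12.479)² + (y + 24.439)² = 72.4343017626²
eq2: (x − 27.867)² + (y + 40.743)² = 72.1762770017²
eq3: (x − 27.750)² + (y − 42.963)² = 13.3047599282²
eq1−eq3, eq1−eq2 (x²,y² cancel):
  80.458·x + 134.804·y = 6932.603142
  80.692·x − 32.608·y = 1720.884686
det = 80.458·-32.608 − 134.804·80.692 = -13501.178832
x = (6932.603142·-32.608 − 134.804·1720.884686) / -13501.178832 = 33.925961
y = (80.458·1720.884686 − 6932.603142·80.692) / -13501.178832 = 31.178512

x=33.926 y=31.179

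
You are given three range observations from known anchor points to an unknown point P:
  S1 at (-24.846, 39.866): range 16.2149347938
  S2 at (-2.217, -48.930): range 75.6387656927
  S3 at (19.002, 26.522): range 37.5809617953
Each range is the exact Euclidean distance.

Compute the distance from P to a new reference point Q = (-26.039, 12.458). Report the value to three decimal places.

14.546

eq1: (x + 24.846)² + (y − 39.866)² = 16.2149347938²
eq2: (x + 2.217)² + (y + 48.930)² = 75.6387656927²
eq3: (x − 19.002)² + (y − 26.522)² = 37.5809617953²
eq3−eq1, eq3−eq2 (x²,y² cancel):
  -87.696·x + 26.688·y = 2291.533763
  -42.438·x − 150.904·y = -2974.326685
det = -87.696·-150.904 − 26.688·-42.438 = 14366.262528
x = (2291.533763·-150.904 − 26.688·-2974.326685) / 14366.262528 = -18.545031
y = (-87.696·-2974.326685 − 2291.533763·-42.438) / 14366.262528 = 24.925388
|P − Q| = √((-18.545031 − -26.039)² + (24.925388 − 12.458)²) = 14.546317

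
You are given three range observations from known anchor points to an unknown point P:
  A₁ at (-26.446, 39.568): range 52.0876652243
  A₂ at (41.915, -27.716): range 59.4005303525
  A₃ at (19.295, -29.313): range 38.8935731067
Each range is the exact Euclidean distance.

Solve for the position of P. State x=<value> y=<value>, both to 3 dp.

x=-15.167 y=-11.284

eq1: (x + 26.446)² + (y − 39.568)² = 52.0876652243²
eq2: (x − 41.915)² + (y + 27.716)² = 59.4005303525²
eq3: (x − 19.295)² + (y + 29.313)² = 38.8935731067²
eq2−eq3, eq2−eq1 (x²,y² cancel):
  -45.240·x − 3.194·y = 722.218090
  -136.722·x + 134.568·y = 555.271797
det = -45.240·134.568 − -3.194·-136.722 = -6524.546388
x = (722.218090·134.568 − -3.194·555.271797) / -6524.546388 = -15.167488
y = (-45.240·555.271797 − 722.218090·-136.722) / -6524.546388 = -11.283942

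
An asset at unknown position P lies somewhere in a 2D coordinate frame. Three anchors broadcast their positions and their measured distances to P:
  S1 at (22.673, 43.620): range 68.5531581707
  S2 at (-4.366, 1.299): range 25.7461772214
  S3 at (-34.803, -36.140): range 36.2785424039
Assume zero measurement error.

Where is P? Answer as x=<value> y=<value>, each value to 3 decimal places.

x=-30.070 y=-0.172

eq1: (x − 22.673)² + (y − 43.620)² = 68.5531581707²
eq2: (x + 4.366)² + (y − 1.299)² = 25.7461772214²
eq3: (x + 34.803)² + (y + 36.140)² = 36.2785424039²
eq1−eq3, eq1−eq2 (x²,y² cancel):
  -114.952·x − 159.520·y = 3483.981936
  -54.078·x − 84.642·y = 1640.649882
det = -114.952·-84.642 − -159.520·-54.078 = 1103.244624
x = (3483.981936·-84.642 − -159.520·1640.649882) / 1103.244624 = -30.070149
y = (-114.952·1640.649882 − 3483.981936·-54.078) / 1103.244624 = -0.171503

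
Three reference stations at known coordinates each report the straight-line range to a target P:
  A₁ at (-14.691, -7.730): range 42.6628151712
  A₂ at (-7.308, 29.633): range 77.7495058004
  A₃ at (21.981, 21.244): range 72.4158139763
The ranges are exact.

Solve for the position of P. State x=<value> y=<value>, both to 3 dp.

eq1: (x + 14.691)² + (y + 7.730)² = 42.6628151712²
eq2: (x + 7.308)² + (y − 29.633)² = 77.7495058004²
eq3: (x − 21.981)² + (y − 21.244)² = 72.4158139763²
eq1−eq2, eq1−eq3 (x²,y² cancel):
  14.766·x + 74.726·y = -3568.926682
  73.344·x + 57.948·y = -2765.040800
det = 14.766·57.948 − 74.726·73.344 = -4625.043576
x = (-3568.926682·57.948 − 74.726·-2765.040800) / -4625.043576 = 0.041454
y = (14.766·-2765.040800 − -3568.926682·73.344) / -4625.043576 = -47.768364

x=0.041 y=-47.768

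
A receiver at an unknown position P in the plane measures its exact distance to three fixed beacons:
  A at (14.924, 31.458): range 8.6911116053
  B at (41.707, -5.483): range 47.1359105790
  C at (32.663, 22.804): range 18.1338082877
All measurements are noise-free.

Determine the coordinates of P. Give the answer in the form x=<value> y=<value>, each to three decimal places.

x=21.524 y=37.113

eq1: (x − 14.924)² + (y − 31.458)² = 8.6911116053²
eq2: (x − 41.707)² + (y + 5.483)² = 47.1359105790²
eq3: (x − 32.663)² + (y − 22.804)² = 18.1338082877²
eq2−eq3, eq2−eq1 (x²,y² cancel):
  -18.088·x + 56.574·y = 1710.315910
  -53.566·x + 73.882·y = 1589.053047
det = -18.088·73.882 − 56.574·-53.566 = 1694.065268
x = (1710.315910·73.882 − 56.574·1589.053047) / 1694.065268 = 21.523653
y = (-18.088·1589.053047 − 1710.315910·-53.566) / 1694.065268 = 37.113086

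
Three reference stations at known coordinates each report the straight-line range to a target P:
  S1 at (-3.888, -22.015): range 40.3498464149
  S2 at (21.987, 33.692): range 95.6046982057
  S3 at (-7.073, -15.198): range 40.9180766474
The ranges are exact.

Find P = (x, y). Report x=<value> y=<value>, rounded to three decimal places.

x=-40.733 y=-38.464

eq1: (x + 3.888)² + (y + 22.015)² = 40.3498464149²
eq2: (x − 21.987)² + (y − 33.692)² = 95.6046982057²
eq3: (x + 7.073)² + (y + 15.198)² = 40.9180766474²
eq2−eq3, eq2−eq1 (x²,y² cancel):
  -58.120·x − 97.780·y = 6128.396822
  -51.750·x − 111.414·y = 6393.345949
det = -58.120·-111.414 − -97.780·-51.750 = 1415.266680
x = (6128.396822·-111.414 − -97.780·6393.345949) / 1415.266680 = -40.732844
y = (-58.120·6393.345949 − 6128.396822·-51.750) / 1415.266680 = -38.463939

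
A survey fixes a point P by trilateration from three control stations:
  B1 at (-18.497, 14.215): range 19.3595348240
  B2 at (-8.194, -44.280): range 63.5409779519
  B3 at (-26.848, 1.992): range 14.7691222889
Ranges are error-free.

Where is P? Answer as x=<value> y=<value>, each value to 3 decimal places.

eq1: (x + 18.497)² + (y − 14.215)² = 19.3595348240²
eq2: (x + 8.194)² + (y + 44.280)² = 63.5409779519²
eq3: (x + 26.848)² + (y − 1.992)² = 14.7691222889²
eq1−eq2, eq1−eq3 (x²,y² cancel):
  20.606·x − 116.990·y = -2179.009488
  -16.702·x − 24.446·y = 337.242549
det = 20.606·-24.446 − -116.990·-16.702 = -2457.701256
x = (-2179.009488·-24.446 − -116.990·337.242549) / -2457.701256 = -37.727153
y = (20.606·337.242549 − -2179.009488·-16.702) / -2457.701256 = 11.980543

x=-37.727 y=11.981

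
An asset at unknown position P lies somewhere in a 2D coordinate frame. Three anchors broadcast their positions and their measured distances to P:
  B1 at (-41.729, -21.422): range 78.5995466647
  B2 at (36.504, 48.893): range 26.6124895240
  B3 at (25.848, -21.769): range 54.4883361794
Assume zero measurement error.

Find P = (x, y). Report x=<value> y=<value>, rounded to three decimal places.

eq1: (x + 41.729)² + (y + 21.422)² = 78.5995466647²
eq2: (x − 36.504)² + (y − 48.893)² = 26.6124895240²
eq3: (x − 25.848)² + (y + 21.769)² = 54.4883361794²
eq3−eq2, eq3−eq1 (x²,y² cancel):
  21.312·x + 141.324·y = 4841.813181
  -135.154·x + 0.694·y = -2150.706896
det = 21.312·0.694 − 141.324·-135.154 = 19115.294424
x = (4841.813181·0.694 − 141.324·-2150.706896) / 19115.294424 = 16.076484
y = (21.312·-2150.706896 − 4841.813181·-135.154) / 19115.294424 = 31.836002

x=16.076 y=31.836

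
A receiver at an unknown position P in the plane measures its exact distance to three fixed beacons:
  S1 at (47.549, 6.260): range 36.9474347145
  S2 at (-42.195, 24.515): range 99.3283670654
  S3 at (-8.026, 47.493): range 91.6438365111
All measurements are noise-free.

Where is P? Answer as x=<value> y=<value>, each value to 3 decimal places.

eq1: (x − 47.549)² + (y − 6.260)² = 36.9474347145²
eq2: (x + 42.195)² + (y − 24.515)² = 99.3283670654²
eq3: (x + 8.026)² + (y − 47.493)² = 91.6438365111²
eq1−eq3, eq1−eq2 (x²,y² cancel):
  -111.150·x + 82.466·y = -7013.573114
  -179.488·x + 36.510·y = -8419.703323
det = -111.150·36.510 − 82.466·-179.488 = 10743.570908
x = (-7013.573114·36.510 − 82.466·-8419.703323) / 10743.570908 = 40.794044
y = (-111.150·-8419.703323 − -7013.573114·-179.488) / 10743.570908 = -30.064695

x=40.794 y=-30.065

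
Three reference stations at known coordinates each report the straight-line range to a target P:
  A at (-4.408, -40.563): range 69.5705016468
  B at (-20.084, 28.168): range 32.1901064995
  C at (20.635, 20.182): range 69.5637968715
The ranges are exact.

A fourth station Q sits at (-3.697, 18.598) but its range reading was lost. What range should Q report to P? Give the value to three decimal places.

eq1: (x + 4.408)² + (y + 40.563)² = 69.5705016468²
eq2: (x + 20.084)² + (y − 28.168)² = 32.1901064995²
eq3: (x − 20.635)² + (y − 20.182)² = 69.5637968715²
eq1−eq2, eq1−eq3 (x²,y² cancel):
  -31.352·x + 137.462·y = 3335.867590
  50.086·x + 121.490·y = -830.738220
det = -31.352·121.490 − 137.462·50.086 = -10693.876212
x = (3335.867590·121.490 − 137.462·-830.738220) / -10693.876212 = -48.576352
y = (-31.352·-830.738220 − 3335.867590·50.086) / -10693.876212 = 13.188385
|P − Q| = √((-48.576352 − -3.697)² + (13.188385 − 18.598)²) = 45.204205

45.204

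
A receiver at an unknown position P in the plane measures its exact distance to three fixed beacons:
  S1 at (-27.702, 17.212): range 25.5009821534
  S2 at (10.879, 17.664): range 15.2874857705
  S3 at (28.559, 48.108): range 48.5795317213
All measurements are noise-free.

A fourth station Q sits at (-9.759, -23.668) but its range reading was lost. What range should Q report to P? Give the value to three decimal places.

eq1: (x + 27.702)² + (y − 17.212)² = 25.5009821534²
eq2: (x − 10.879)² + (y − 17.664)² = 15.2874857705²
eq3: (x − 28.559)² + (y − 48.108)² = 48.5795317213²
eq3−eq1, eq3−eq2 (x²,y² cancel):
  -112.522·x − 61.792·y = -356.671586
  -35.360·x − 60.888·y = -573.362927
det = -112.522·-60.888 − -61.792·-35.360 = 4666.274416
x = (-356.671586·-60.888 − -61.792·-573.362927) / 4666.274416 = -2.938580
y = (-112.522·-573.362927 − -356.671586·-35.360) / 4666.274416 = 11.123228
|P − Q| = √((-2.938580 − -9.759)² + (11.123228 − -23.668)²) = 35.453458

35.453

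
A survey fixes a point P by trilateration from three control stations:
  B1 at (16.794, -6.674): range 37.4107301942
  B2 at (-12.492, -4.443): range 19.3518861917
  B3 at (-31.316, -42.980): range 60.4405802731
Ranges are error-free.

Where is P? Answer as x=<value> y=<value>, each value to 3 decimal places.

x=-13.794 y=14.865

eq1: (x − 16.794)² + (y + 6.674)² = 37.4107301942²
eq2: (x + 12.492)² + (y + 4.443)² = 19.3518861917²
eq3: (x + 31.316)² + (y + 42.980)² = 60.4405802731²
eq3−eq2, eq3−eq1 (x²,y² cancel):
  37.648·x + 77.074·y = 626.386302
  96.220·x + 72.612·y = -247.890534
det = 37.648·72.612 − 77.074·96.220 = -4682.363704
x = (626.386302·72.612 − 77.074·-247.890534) / -4682.363704 = -13.794118
y = (37.648·-247.890534 − 626.386302·96.220) / -4682.363704 = 14.865029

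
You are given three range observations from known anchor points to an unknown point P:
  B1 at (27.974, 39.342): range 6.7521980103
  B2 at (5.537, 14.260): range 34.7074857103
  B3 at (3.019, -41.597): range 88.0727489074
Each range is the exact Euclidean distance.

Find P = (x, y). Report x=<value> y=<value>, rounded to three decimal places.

eq1: (x − 27.974)² + (y − 39.342)² = 6.7521980103²
eq2: (x − 5.537)² + (y − 14.260)² = 34.7074857103²
eq3: (x − 3.019)² + (y + 41.597)² = 88.0727489074²
eq3−eq2, eq3−eq1 (x²,y² cancel):
  5.036·x + 111.714·y = 5046.780735
  49.910·x + 161.878·y = 8302.129792
det = 5.036·161.878 − 111.714·49.910 = -4760.428132
x = (5046.780735·161.878 − 111.714·8302.129792) / -4760.428132 = 23.212483
y = (5.036·8302.129792 − 5046.780735·49.910) / -4760.428132 = 44.129497

x=23.212 y=44.129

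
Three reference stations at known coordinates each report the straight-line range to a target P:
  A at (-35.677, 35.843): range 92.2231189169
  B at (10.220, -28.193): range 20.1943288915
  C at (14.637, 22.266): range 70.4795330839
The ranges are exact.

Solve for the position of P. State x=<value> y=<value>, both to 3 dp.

x=4.004 y=-47.407

eq1: (x + 35.677)² + (y − 35.843)² = 92.2231189169²
eq2: (x − 10.220)² + (y + 28.193)² = 20.1943288915²
eq3: (x − 14.637)² + (y − 22.266)² = 70.4795330839²
eq3−eq2, eq3−eq1 (x²,y² cancel):
  -8.834·x − 100.918·y = 4748.830788
  -100.628·x + 27.154·y = -1690.186626
det = -8.834·27.154 − -100.918·-100.628 = -10395.054940
x = (4748.830788·27.154 − -100.918·-1690.186626) / -10395.054940 = 4.003875
y = (-8.834·-1690.186626 − 4748.830788·-100.628) / -10395.054940 = -47.406816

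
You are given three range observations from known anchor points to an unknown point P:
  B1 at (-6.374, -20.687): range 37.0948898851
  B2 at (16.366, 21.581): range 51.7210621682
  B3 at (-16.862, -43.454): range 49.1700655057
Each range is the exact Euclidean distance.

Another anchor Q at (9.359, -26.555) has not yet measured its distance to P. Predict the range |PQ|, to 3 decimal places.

eq1: (x + 6.374)² + (y + 20.687)² = 37.0948898851²
eq2: (x − 16.366)² + (y − 21.581)² = 51.7210621682²
eq3: (x + 16.862)² + (y + 43.454)² = 49.1700655057²
eq2−eq3, eq2−eq1 (x²,y² cancel):
  -66.456·x − 130.070·y = 1696.364573
  -45.480·x − 84.536·y = 1034.031744
det = -66.456·-84.536 − -130.070·-45.480 = -297.659184
x = (1696.364573·-84.536 − -130.070·1034.031744) / -297.659184 = 29.924716
y = (-66.456·1034.031744 − 1696.364573·-45.480) / -297.659184 = -28.331218
|P − Q| = √((29.924716 − 9.359)² + (-28.331218 − -26.555)²) = 20.642278

20.642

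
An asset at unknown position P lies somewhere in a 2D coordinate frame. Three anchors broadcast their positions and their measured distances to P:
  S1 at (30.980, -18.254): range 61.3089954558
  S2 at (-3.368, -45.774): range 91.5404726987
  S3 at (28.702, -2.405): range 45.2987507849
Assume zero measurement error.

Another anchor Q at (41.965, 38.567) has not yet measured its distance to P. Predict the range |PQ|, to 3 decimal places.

eq1: (x − 30.980)² + (y + 18.254)² = 61.3089954558²
eq2: (x + 3.368)² + (y + 45.774)² = 91.5404726987²
eq3: (x − 28.702)² + (y + 2.405)² = 45.2987507849²
eq1−eq3, eq1−eq2 (x²,y² cancel):
  -4.556·x + 31.698·y = 1243.436014
  -68.696·x − 55.040·y = -3807.231634
det = -4.556·-55.040 − 31.698·-68.696 = 2428.288048
x = (1243.436014·-55.040 − 31.698·-3807.231634) / 2428.288048 = 21.514297
y = (-4.556·-3807.231634 − 1243.436014·-68.696) / 2428.288048 = 42.319867
|P − Q| = √((21.514297 − 41.965)² + (42.319867 − 38.567)²) = 20.792192

20.792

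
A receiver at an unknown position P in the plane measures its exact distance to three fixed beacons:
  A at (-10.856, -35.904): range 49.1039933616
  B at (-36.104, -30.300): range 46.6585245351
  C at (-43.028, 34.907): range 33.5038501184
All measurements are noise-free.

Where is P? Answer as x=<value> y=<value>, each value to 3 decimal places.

x=-17.955 y=12.684

eq1: (x + 10.856)² + (y + 35.904)² = 49.1039933616²
eq2: (x + 36.104)² + (y + 30.300)² = 46.6585245351²
eq3: (x + 43.028)² + (y − 34.907)² = 33.5038501184²
eq2−eq3, eq2−eq1 (x²,y² cancel):
  -13.848·x + 130.414·y = 1902.828556
  50.496·x − 11.208·y = -1048.823116
det = -13.848·-11.208 − 130.414·50.496 = -6430.176960
x = (1902.828556·-11.208 − 130.414·-1048.823116) / -6430.176960 = -17.955076
y = (-13.848·-1048.823116 − 1902.828556·50.496) / -6430.176960 = 12.684119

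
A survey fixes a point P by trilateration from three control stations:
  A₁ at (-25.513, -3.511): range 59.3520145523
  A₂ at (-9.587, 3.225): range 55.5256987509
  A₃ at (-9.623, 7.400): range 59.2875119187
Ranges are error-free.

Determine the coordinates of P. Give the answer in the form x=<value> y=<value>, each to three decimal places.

x=15.728 y=-46.194

eq1: (x + 25.513)² + (y + 3.511)² = 59.3520145523²
eq2: (x + 9.587)² + (y − 3.225)² = 55.5256987509²
eq3: (x + 9.623)² + (y − 7.400)² = 59.2875119187²
eq2−eq3, eq2−eq1 (x²,y² cancel):
  -0.072·x + 8.350·y = -386.854913
  -31.852·x − 13.472·y = 121.370686
det = -0.072·-13.472 − 8.350·-31.852 = 266.934184
x = (-386.854913·-13.472 − 8.350·121.370686) / 266.934184 = 15.727713
y = (-0.072·121.370686 − -386.854913·-31.852) / 266.934184 = -46.194313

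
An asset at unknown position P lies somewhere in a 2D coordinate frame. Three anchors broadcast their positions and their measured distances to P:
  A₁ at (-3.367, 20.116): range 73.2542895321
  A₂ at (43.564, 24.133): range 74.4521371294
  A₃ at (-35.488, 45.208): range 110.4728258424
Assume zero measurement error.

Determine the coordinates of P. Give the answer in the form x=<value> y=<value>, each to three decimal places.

x=24.195 y=-47.755

eq1: (x + 3.367)² + (y − 20.116)² = 73.2542895321²
eq2: (x − 43.564)² + (y − 24.133)² = 74.4521371294²
eq3: (x + 35.488)² + (y − 45.208)² = 110.4728258424²
eq2−eq1, eq2−eq3 (x²,y² cancel):
  -93.862·x − 8.034·y = -1887.303852
  -158.104·x + 42.150·y = -5838.186903
det = -93.862·42.150 − -8.034·-158.104 = -5226.490836
x = (-1887.303852·42.150 − -8.034·-5838.186903) / -5226.490836 = 24.194791
y = (-93.862·-5838.186903 − -1887.303852·-158.104) / -5226.490836 = -47.755486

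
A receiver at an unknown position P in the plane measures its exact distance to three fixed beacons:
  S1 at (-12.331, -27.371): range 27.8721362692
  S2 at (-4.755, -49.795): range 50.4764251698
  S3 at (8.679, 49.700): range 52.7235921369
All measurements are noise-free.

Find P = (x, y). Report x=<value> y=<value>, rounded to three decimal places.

x=-10.025 y=0.406

eq1: (x + 12.331)² + (y + 27.371)² = 27.8721362692²
eq2: (x + 4.755)² + (y + 49.795)² = 50.4764251698²
eq3: (x − 8.679)² + (y − 49.700)² = 52.7235921369²
eq1−eq2, eq1−eq3 (x²,y² cancel):
  15.152·x − 44.848·y = -170.086670
  42.020·x + 154.142·y = -358.731349
det = 15.152·154.142 − -44.848·42.020 = 4220.072544
x = (-170.086670·154.142 − -44.848·-358.731349) / 4220.072544 = -10.024918
y = (15.152·-358.731349 − -170.086670·42.020) / 4220.072544 = 0.405572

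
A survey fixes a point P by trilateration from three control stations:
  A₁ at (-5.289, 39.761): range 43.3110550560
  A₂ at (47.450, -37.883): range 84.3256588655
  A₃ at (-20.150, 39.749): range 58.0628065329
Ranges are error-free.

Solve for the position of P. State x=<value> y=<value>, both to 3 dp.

x=37.590 y=45.864

eq1: (x + 5.289)² + (y − 39.761)² = 43.3110550560²
eq2: (x − 47.450)² + (y + 37.883)² = 84.3256588655²
eq3: (x + 20.150)² + (y − 39.749)² = 58.0628065329²
eq3−eq1, eq3−eq2 (x²,y² cancel):
  29.722·x + 0.024·y = 1118.347153
  135.200·x − 155.264·y = -2038.908553
det = 29.722·-155.264 − 0.024·135.200 = -4618.001408
x = (1118.347153·-155.264 − 0.024·-2038.908553) / -4618.001408 = 37.589880
y = (29.722·-2038.908553 − 1118.347153·135.200) / -4618.001408 = 45.864208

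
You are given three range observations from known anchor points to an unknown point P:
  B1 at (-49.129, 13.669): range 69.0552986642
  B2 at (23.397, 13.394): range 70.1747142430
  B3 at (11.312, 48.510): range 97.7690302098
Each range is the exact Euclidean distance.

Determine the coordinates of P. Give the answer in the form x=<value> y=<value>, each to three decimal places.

x=-14.166 y=-45.881

eq1: (x + 49.129)² + (y − 13.669)² = 69.0552986642²
eq2: (x − 23.397)² + (y − 13.394)² = 70.1747142430²
eq3: (x − 11.312)² + (y − 48.510)² = 97.7690302098²
eq1−eq3, eq1−eq2 (x²,y² cancel):
  120.882·x + 69.682·y = -4909.467753
  145.052·x − 0.550·y = -2029.537602
det = 120.882·-0.550 − 69.682·145.052 = -10173.998564
x = (-4909.467753·-0.550 − 69.682·-2029.537602) / -10173.998564 = -14.165762
y = (120.882·-2029.537602 − -4909.467753·145.052) / -10173.998564 = -45.881032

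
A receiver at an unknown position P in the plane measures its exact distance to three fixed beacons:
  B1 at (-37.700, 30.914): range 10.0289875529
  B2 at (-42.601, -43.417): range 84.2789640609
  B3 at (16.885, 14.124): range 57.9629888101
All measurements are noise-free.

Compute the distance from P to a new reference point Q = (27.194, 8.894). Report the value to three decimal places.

69.523

eq1: (x + 37.700)² + (y − 30.914)² = 10.0289875529²
eq2: (x + 42.601)² + (y + 43.417)² = 84.2789640609²
eq3: (x − 16.885)² + (y − 14.124)² = 57.9629888101²
eq2−eq1, eq2−eq3 (x²,y² cancel):
  9.802·x + 148.662·y = 5679.447498
  118.972·x + 115.082·y = 527.945222
det = 9.802·115.082 − 148.662·118.972 = -16558.581700
x = (5679.447498·115.082 − 148.662·527.945222) / -16558.581700 = -34.732249
y = (9.802·527.945222 − 5679.447498·118.972) / -16558.581700 = 40.493825
|P − Q| = √((-34.732249 − 27.194)² + (40.493825 − 8.894)²) = 69.522725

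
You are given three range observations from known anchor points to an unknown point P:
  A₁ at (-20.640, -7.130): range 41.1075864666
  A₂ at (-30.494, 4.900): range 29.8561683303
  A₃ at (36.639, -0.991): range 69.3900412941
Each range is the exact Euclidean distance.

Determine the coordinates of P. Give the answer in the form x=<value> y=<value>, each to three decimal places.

x=-23.348 y=33.888

eq1: (x + 20.640)² + (y + 7.130)² = 41.1075864666²
eq2: (x + 30.494)² + (y − 4.900)² = 29.8561683303²
eq3: (x − 36.639)² + (y + 0.991)² = 69.3900412941²
eq3−eq2, eq3−eq1 (x²,y² cancel):
  -134.266·x + 11.782·y = 3534.082677
  -114.558·x − 12.278·y = 2258.592264
det = -134.266·-12.278 − 11.782·-114.558 = 2998.240304
x = (3534.082677·-12.278 − 11.782·2258.592264) / 2998.240304 = -23.347762
y = (-134.266·2258.592264 − 3534.082677·-114.558) / 2998.240304 = 33.888309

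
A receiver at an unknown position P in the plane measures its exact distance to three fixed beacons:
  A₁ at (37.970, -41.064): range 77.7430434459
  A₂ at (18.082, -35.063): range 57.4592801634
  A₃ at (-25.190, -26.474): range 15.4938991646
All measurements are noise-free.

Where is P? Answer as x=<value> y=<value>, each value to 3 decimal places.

x=-39.333 y=-32.802

eq1: (x − 37.970)² + (y + 41.064)² = 77.7430434459²
eq2: (x − 18.082)² + (y + 35.063)² = 57.4592801634²
eq3: (x + 25.190)² + (y + 26.474)² = 15.4938991646²
eq3−eq2, eq3−eq1 (x²,y² cancel):
  86.544·x − 17.178·y = -2840.544049
  126.320·x − 29.180·y = -4011.355673
det = 86.544·-29.180 − -17.178·126.320 = -355.428960
x = (-2840.544049·-29.180 − -17.178·-4011.355673) / -355.428960 = -39.332776
y = (86.544·-4011.355673 − -2840.544049·126.320) / -355.428960 = -32.801938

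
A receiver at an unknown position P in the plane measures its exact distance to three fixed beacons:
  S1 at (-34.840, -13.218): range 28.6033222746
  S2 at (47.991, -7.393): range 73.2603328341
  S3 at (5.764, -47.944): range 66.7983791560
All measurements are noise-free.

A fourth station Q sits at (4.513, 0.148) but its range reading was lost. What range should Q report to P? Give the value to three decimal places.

eq1: (x + 34.840)² + (y + 13.218)² = 28.6033222746²
eq2: (x − 47.991)² + (y + 7.393)² = 73.2603328341²
eq3: (x − 5.764)² + (y + 47.944)² = 66.7983791560²
eq1−eq2, eq1−eq3 (x²,y² cancel):
  165.662·x + 11.650·y = -3579.674916
  81.208·x − 69.452·y = -2700.563705
det = 165.662·-69.452 − 11.650·81.208 = -12451.630424
x = (-3579.674916·-69.452 − 11.650·-2700.563705) / -12451.630424 = -22.493211
y = (165.662·-2700.563705 − -3579.674916·81.208) / -12451.630424 = 12.583295
|P − Q| = √((-22.493211 − 4.513)² + (12.583295 − 0.148)²) = 29.731667

29.732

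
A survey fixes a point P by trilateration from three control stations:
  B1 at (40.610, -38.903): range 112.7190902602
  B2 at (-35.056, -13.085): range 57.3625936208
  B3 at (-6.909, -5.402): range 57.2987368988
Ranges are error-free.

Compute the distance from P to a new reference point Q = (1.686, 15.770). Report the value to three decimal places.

eq1: (x − 40.610)² + (y + 38.903)² = 112.7190902602²
eq2: (x + 35.056)² + (y + 13.085)² = 57.3625936208²
eq3: (x + 6.909)² + (y + 5.402)² = 57.2987368988²
eq1−eq3, eq1−eq2 (x²,y² cancel):
  -95.038·x + 67.002·y = 6336.748435
  -151.332·x + 51.636·y = 7652.651014
det = -95.038·51.636 − 67.002·-151.332 = 5232.164496
x = (6336.748435·51.636 − 67.002·7652.651014) / 5232.164496 = -35.461152
y = (-95.038·7652.651014 − 6336.748435·-151.332) / 5232.164496 = 44.276163
|P − Q| = √((-35.461152 − 1.686)² + (44.276163 − 15.770)²) = 46.824270

46.824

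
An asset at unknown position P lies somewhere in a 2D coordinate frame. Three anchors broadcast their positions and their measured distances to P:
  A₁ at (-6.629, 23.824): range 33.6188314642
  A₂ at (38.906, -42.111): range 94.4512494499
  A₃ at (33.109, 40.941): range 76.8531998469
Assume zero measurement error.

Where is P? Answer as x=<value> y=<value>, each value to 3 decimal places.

x=-38.241 y=12.382

eq1: (x + 6.629)² + (y − 23.824)² = 33.6188314642²
eq2: (x − 38.906)² + (y + 42.111)² = 94.4512494499²
eq3: (x − 33.109)² + (y − 40.941)² = 76.8531998469²
eq2−eq1, eq2−eq3 (x²,y² cancel):
  -91.070·x + 131.870·y = 5115.326154
  -11.594·x + 166.104·y = 2499.982401
det = -91.070·166.104 − 131.870·-11.594 = -13598.190500
x = (5115.326154·166.104 − 131.870·2499.982401) / -13598.190500 = -38.240636
y = (-91.070·2499.982401 − 5115.326154·-11.594) / -13598.190500 = 12.381523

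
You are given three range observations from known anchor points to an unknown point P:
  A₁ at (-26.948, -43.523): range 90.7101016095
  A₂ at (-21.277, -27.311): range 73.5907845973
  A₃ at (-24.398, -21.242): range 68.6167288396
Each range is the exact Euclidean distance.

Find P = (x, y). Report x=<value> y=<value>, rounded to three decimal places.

eq1: (x + 26.948)² + (y + 43.523)² = 90.7101016095²
eq2: (x + 21.277)² + (y + 27.311)² = 73.5907845973²
eq3: (x + 24.398)² + (y + 21.242)² = 68.6167288396²
eq2−eq1, eq2−eq3 (x²,y² cancel):
  -11.342·x − 32.424·y = -1390.874173
  -6.242·x + 12.138·y = 555.231619
det = -11.342·12.138 − -32.424·-6.242 = -340.059804
x = (-1390.874173·12.138 − -32.424·555.231619) / -340.059804 = -3.294713
y = (-11.342·555.231619 − -1390.874173·-6.242) / -340.059804 = 44.048939

x=-3.295 y=44.049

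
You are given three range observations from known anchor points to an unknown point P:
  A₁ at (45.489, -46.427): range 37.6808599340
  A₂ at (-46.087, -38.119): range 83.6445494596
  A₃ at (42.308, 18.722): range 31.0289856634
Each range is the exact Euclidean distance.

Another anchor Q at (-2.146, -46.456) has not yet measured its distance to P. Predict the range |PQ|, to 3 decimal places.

50.009

eq1: (x − 45.489)² + (y + 46.427)² = 37.6808599340²
eq2: (x + 46.087)² + (y + 38.119)² = 83.6445494596²
eq3: (x − 42.308)² + (y − 18.722)² = 31.0289856634²
eq1−eq2, eq1−eq3 (x²,y² cancel):
  -183.152·x + 16.616·y = -6224.209169
  -6.362·x + 130.298·y = -1627.186048
det = -183.152·130.298 − 16.616·-6.362 = -23758.628304
x = (-6224.209169·130.298 − 16.616·-1627.186048) / -23758.628304 = 32.997052
y = (-183.152·-1627.186048 − -6224.209169·-6.362) / -23758.628304 = -10.877057
|P − Q| = √((32.997052 − -2.146)² + (-10.877057 − -46.456)²) = 50.008952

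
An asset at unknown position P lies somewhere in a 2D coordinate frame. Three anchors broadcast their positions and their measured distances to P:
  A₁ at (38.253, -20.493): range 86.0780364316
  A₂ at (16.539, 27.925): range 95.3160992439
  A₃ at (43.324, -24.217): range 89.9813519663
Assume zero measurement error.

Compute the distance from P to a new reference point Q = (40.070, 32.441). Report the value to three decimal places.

114.787

eq1: (x − 38.253)² + (y + 20.493)² = 86.0780364316²
eq2: (x − 16.539)² + (y − 27.925)² = 95.3160992439²
eq3: (x − 43.324)² + (y + 24.217)² = 89.9813519663²
eq2−eq1, eq2−eq3 (x²,y² cancel):
  43.428·x − 96.836·y = 2505.641331
  53.570·x − 104.284·y = 2398.602992
det = 43.428·-104.284 − -96.836·53.570 = 658.658968
x = (2505.641331·-104.284 − -96.836·2398.602992) / 658.658968 = -44.070122
y = (43.428·2398.602992 − 2505.641331·53.570) / 658.658968 = -45.639211
|P − Q| = √((-44.070122 − 40.070)² + (-45.639211 − 32.441)²) = 114.787105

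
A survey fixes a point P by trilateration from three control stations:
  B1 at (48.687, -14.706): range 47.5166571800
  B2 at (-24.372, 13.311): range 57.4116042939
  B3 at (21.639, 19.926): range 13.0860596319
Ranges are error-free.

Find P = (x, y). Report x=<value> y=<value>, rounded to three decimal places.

eq1: (x − 48.687)² + (y + 14.706)² = 47.5166571800²
eq2: (x + 24.372)² + (y − 13.311)² = 57.4116042939²
eq3: (x − 21.639)² + (y − 19.926)² = 13.0860596319²
eq3−eq1, eq3−eq2 (x²,y² cancel):
  54.096·x − 69.264·y = -365.189145
  -92.022·x − 13.230·y = -3218.962043
det = 54.096·-13.230 − -69.264·-92.022 = -7089.501888
x = (-365.189145·-13.230 − -69.264·-3218.962043) / -7089.501888 = 30.767568
y = (54.096·-3218.962043 − -365.189145·-92.022) / -7089.501888 = 29.302257

x=30.768 y=29.302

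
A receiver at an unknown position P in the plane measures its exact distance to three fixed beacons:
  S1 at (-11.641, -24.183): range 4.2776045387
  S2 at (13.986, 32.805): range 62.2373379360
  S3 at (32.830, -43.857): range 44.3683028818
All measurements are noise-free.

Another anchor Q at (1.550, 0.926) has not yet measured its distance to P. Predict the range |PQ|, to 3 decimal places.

28.031

eq1: (x + 11.641)² + (y + 24.183)² = 4.2776045387²
eq2: (x − 13.986)² + (y − 32.805)² = 62.2373379360²
eq3: (x − 32.830)² + (y + 43.857)² = 44.3683028818²
eq2−eq3, eq2−eq1 (x²,y² cancel):
  37.688·x − 153.324·y = 3634.409061
  -51.254·x − 113.976·y = 3303.742482
det = 37.688·-113.976 − -153.324·-51.254 = -12153.995784
x = (3634.409061·-113.976 − -153.324·3303.742482) / -12153.995784 = -7.594836
y = (37.688·3303.742482 − 3634.409061·-51.254) / -12153.995784 = -25.570969
|P − Q| = √((-7.594836 − 1.550)² + (-25.570969 − 0.926)²) = 28.030651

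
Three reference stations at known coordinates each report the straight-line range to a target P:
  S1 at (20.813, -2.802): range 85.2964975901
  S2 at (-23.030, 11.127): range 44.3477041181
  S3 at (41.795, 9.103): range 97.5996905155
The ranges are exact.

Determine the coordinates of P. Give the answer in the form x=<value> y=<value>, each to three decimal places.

x=-47.739 y=47.953

eq1: (x − 20.813)² + (y + 2.802)² = 85.2964975901²
eq2: (x + 23.030)² + (y − 11.127)² = 44.3477041181²
eq3: (x − 41.795)² + (y − 9.103)² = 97.5996905155²
eq1−eq3, eq1−eq2 (x²,y² cancel):
  41.964·x + 23.810·y = -861.552627
  -87.686·x + 27.858·y = 5521.932497
det = 41.964·27.858 − 23.810·-87.686 = 3256.836772
x = (-861.552627·27.858 − 23.810·5521.932497) / 3256.836772 = -47.739066
y = (41.964·5521.932497 − -861.552627·-87.686) / 3256.836772 = 47.953362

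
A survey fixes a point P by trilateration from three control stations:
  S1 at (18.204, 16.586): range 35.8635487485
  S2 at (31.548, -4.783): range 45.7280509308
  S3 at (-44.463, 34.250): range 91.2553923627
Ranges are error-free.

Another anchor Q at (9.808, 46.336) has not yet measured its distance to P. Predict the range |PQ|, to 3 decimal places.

37.744

eq1: (x − 18.204)² + (y − 16.586)² = 35.8635487485²
eq2: (x − 31.548)² + (y + 4.783)² = 45.7280509308²
eq3: (x + 44.463)² + (y − 34.250)² = 91.2553923627²
eq2−eq3, eq2−eq1 (x²,y² cancel):
  -152.022·x + 78.066·y = -4104.624517
  -26.688·x + 42.738·y = 393.188132
det = -152.022·42.738 − 78.066·-26.688 = -4413.690828
x = (-4104.624517·42.738 − 78.066·393.188132) / -4413.690828 = 46.699707
y = (-152.022·393.188132 − -4104.624517·-26.688) / -4413.690828 = 38.361877
|P − Q| = √((46.699707 − 9.808)² + (38.361877 − 46.336)²) = 37.743670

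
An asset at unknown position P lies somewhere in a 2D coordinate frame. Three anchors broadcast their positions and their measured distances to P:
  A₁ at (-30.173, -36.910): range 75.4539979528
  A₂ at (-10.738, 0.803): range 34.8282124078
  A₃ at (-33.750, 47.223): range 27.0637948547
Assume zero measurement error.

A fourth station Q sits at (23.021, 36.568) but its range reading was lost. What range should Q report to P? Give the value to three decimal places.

eq1: (x + 30.173)² + (y + 36.910)² = 75.4539979528²
eq2: (x + 10.738)² + (y − 0.803)² = 34.8282124078²
eq3: (x + 33.750)² + (y − 47.223)² = 27.0637948547²
eq3−eq2, eq3−eq1 (x²,y² cancel):
  46.024·x − 92.840·y = -3733.680164
  7.154·x − 168.266·y = -6057.173015
det = 46.024·-168.266 − -92.840·7.154 = -7080.097024
x = (-3733.680164·-168.266 − -92.840·-6057.173015) / -7080.097024 = -9.308274
y = (46.024·-6057.173015 − -3733.680164·7.154) / -7080.097024 = 35.601854
|P − Q| = √((-9.308274 − 23.021)² + (35.601854 − 36.568)²) = 32.343707

32.344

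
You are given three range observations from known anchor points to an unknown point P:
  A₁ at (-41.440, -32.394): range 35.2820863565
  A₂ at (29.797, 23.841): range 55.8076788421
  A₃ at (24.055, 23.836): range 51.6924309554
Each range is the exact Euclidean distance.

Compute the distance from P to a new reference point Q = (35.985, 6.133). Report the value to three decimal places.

eq1: (x + 41.440)² + (y + 32.394)² = 35.2820863565²
eq2: (x − 29.797)² + (y − 23.841)² = 55.8076788421²
eq3: (x − 24.055)² + (y − 23.836)² = 51.6924309554²
eq3−eq1, eq3−eq2 (x²,y² cancel):
  -130.990·x − 112.460·y = 3047.128715
  11.484·x + 0.010·y = -132.933031
det = -130.990·0.010 − -112.460·11.484 = 1290.180740
x = (3047.128715·0.010 − -112.460·-132.933031) / 1290.180740 = -11.563634
y = (-130.990·-132.933031 − 3047.128715·11.484) / 1290.180740 = -13.626252
|P − Q| = √((-11.563634 − 35.985)² + (-13.626252 − 6.133)²) = 51.490782

51.491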